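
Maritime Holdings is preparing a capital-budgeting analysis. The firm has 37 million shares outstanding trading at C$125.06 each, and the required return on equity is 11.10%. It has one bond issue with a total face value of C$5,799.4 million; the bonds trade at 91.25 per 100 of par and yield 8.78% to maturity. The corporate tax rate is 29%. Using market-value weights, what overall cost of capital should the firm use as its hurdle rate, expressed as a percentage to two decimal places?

Market value of equity E = 125.06 × 37m = 4627.22m. Market value of debt D = 5799.4m × 91.25/100 = 5291.9525m.
Total capital V = 4627.22 + 5291.9525 = 9919.1725.
Equity: weight = 4627.22/9919.1725 = 0.4665; cost = 11.1%.
Bonds outstanding: weight = 5291.9525/9919.1725 = 0.5335; after-tax cost = 8.78% × (1 − 29%) = 6.2338%.
WACC = 0.4665 × 11.1000% + 0.5335 × 6.2338% = 8.5038%.

8.50%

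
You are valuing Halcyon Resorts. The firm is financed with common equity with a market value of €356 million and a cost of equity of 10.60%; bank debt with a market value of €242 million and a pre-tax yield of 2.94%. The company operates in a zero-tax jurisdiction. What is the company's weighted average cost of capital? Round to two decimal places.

7.50%

Total capital V = 356 + 242 = 598.
Equity: weight = 356/598 = 0.5953; cost = 10.6%.
Bank debt: weight = 242/598 = 0.4047; after-tax cost = 2.94% × (1 − 0%) = 2.9400%.
WACC = 0.5953 × 10.6000% + 0.4047 × 2.9400% = 7.5001%.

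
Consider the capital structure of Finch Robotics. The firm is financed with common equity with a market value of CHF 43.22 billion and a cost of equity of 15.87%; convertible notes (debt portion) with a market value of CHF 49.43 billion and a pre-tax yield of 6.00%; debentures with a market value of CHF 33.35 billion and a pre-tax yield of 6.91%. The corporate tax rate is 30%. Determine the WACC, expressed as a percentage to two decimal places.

8.37%

Total capital V = 43.22 + 49.43 + 33.35 = 126.
Equity: weight = 43.22/126 = 0.3430; cost = 15.87%.
Convertible notes (debt portion): weight = 49.43/126 = 0.3923; after-tax cost = 6% × (1 − 30%) = 4.2000%.
Debentures: weight = 33.35/126 = 0.2647; after-tax cost = 6.91% × (1 − 30%) = 4.8370%.
WACC = 0.3430 × 15.8700% + 0.3923 × 4.2000% + 0.2647 × 4.8370% = 8.3716%.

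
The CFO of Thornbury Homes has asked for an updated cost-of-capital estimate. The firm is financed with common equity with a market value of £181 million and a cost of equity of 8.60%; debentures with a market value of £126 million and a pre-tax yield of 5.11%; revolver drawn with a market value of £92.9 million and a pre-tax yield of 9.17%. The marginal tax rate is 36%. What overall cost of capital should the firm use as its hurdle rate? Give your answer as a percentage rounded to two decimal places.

6.29%

Total capital V = 181 + 126 + 92.9 = 399.9.
Equity: weight = 181/399.9 = 0.4526; cost = 8.6%.
Debentures: weight = 126/399.9 = 0.3151; after-tax cost = 5.11% × (1 − 36%) = 3.2704%.
Revolver drawn: weight = 92.9/399.9 = 0.2323; after-tax cost = 9.17% × (1 − 36%) = 5.8688%.
WACC = 0.4526 × 8.6000% + 0.3151 × 3.2704% + 0.2323 × 5.8688% = 6.2863%.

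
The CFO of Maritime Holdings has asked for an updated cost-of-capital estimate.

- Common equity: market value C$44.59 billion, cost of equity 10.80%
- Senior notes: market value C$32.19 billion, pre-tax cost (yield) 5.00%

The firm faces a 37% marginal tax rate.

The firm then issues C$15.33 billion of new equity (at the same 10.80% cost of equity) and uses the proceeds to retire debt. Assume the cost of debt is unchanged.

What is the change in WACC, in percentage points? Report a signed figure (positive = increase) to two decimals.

+1.53 pp

Current WACC:
Total capital V = 44.59 + 32.19 = 76.78.
Equity: weight = 44.59/76.78 = 0.5808; cost = 10.8%.
Senior notes: weight = 32.19/76.78 = 0.4192; after-tax cost = 5% × (1 − 37%) = 3.1500%.
WACC = 0.5808 × 10.8000% + 0.4192 × 3.1500% = 7.5927%.
After the change:
Total capital V = 59.92 + 16.86 = 76.78.
Equity: weight = 59.92/76.78 = 0.7804; cost = 10.8%.
Senior notes: weight = 16.86/76.78 = 0.2196; after-tax cost = 5% × (1 − 37%) = 3.1500%.
WACC = 0.7804 × 10.8000% + 0.2196 × 3.1500% = 9.1201%.
Change in WACC = 9.1201% − 7.5927% = 1.5274 pp.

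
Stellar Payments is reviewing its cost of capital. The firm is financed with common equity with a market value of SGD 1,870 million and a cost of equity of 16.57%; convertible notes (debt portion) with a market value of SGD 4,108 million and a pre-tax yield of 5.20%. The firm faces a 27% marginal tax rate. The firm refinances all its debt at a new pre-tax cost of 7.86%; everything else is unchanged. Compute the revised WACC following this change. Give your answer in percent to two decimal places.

After the change:
Total capital V = 1870 + 4108 = 5978.
Equity: weight = 1870/5978 = 0.3128; cost = 16.57%.
Convertible notes (debt portion): weight = 4108/5978 = 0.6872; after-tax cost = 7.86% × (1 − 27%) = 5.7378%.
WACC = 0.3128 × 16.5700% + 0.6872 × 5.7378% = 9.1263%.

9.13%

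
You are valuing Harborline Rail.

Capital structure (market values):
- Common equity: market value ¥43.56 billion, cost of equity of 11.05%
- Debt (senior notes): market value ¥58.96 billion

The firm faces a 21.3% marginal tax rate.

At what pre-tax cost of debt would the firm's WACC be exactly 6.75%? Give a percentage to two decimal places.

Total capital V = 43.56 + 58.96 = 102.52.
Equity weight = 43.56/102.52 = 0.4249.
Senior notes weight = 58.96/102.52 = 0.5751.
Equity contribution = 0.4249 × 11.05% = 4.6951%.
Remaining for debt = 6.75% − 4.6951% = 2.0549%.
Rd × (1 − 21.3%) × 0.5751 = 2.0549%  ⇒  Rd = 4.5402%.

4.54%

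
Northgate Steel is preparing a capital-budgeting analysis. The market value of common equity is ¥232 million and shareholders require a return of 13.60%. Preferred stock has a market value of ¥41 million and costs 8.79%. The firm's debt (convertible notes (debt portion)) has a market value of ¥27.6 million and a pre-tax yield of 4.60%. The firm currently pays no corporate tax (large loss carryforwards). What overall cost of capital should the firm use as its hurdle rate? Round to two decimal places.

Total capital V = 232 + 41 + 27.6 = 300.6.
Equity: weight = 232/300.6 = 0.7718; cost = 13.6%.
Preferred: weight = 41/300.6 = 0.1364; cost = 8.79%.
Convertible notes (debt portion): weight = 27.6/300.6 = 0.0918; after-tax cost = 4.6% × (1 − 0%) = 4.6000%.
WACC = 0.7718 × 13.6000% + 0.1364 × 8.7900% + 0.0918 × 4.6000% = 12.1176%.

12.12%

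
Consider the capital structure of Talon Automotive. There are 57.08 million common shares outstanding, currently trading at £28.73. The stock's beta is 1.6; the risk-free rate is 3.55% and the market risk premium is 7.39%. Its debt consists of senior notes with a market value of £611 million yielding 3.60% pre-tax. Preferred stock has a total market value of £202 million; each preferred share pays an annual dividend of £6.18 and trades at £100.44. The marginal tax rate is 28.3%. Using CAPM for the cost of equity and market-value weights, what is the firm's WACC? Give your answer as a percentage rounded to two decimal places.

Cost of equity via CAPM: Re = 3.55% + 1.6 × 7.39% = 15.3740%.
Cost of preferred: Rp = 6.18 / 100.44 = 6.1529%.
Market value of equity E = 28.73 × 57.08m = 1639.9084m.
Total capital V = 1639.9084 + 202 + 611 = 2452.9084.
Equity: weight = 1639.9084/2452.9084 = 0.6686; cost = 15.374%.
Preferred: weight = 202/2452.9084 = 0.0824; cost = 6.1529%.
Senior notes: weight = 611/2452.9084 = 0.2491; after-tax cost = 3.6% × (1 − 28.3%) = 2.5812%.
WACC = 0.6686 × 15.3740% + 0.0824 × 6.1529% + 0.2491 × 2.5812% = 11.4280%.

11.43%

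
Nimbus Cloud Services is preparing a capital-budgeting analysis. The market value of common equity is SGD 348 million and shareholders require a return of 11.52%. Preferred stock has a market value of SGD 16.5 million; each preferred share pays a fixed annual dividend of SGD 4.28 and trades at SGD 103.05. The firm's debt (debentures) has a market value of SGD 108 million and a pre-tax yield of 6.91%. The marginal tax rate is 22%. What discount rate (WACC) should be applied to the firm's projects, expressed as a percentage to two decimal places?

9.86%

Cost of preferred: Rp = 4.28 / 103.05 = 4.1533%.
Total capital V = 348 + 16.5 + 108 = 472.5.
Equity: weight = 348/472.5 = 0.7365; cost = 11.52%.
Preferred: weight = 16.5/472.5 = 0.0349; cost = 4.1533%.
Debentures: weight = 108/472.5 = 0.2286; after-tax cost = 6.91% × (1 − 22%) = 5.3898%.
WACC = 0.7365 × 11.5200% + 0.0349 × 4.1533% + 0.2286 × 5.3898% = 9.8616%.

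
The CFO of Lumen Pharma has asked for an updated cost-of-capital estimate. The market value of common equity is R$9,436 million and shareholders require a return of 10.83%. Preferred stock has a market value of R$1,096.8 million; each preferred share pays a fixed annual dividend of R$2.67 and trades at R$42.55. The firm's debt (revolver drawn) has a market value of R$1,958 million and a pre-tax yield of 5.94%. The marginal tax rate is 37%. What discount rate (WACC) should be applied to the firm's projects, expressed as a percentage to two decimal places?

9.32%

Cost of preferred: Rp = 2.67 / 42.55 = 6.2750%.
Total capital V = 9436 + 1096.8 + 1958 = 12490.8.
Equity: weight = 9436/12490.8 = 0.7554; cost = 10.83%.
Preferred: weight = 1096.8/12490.8 = 0.0878; cost = 6.275%.
Revolver drawn: weight = 1958/12490.8 = 0.1568; after-tax cost = 5.94% × (1 − 37%) = 3.7422%.
WACC = 0.7554 × 10.8300% + 0.0878 × 6.2750% + 0.1568 × 3.7422% = 9.3190%.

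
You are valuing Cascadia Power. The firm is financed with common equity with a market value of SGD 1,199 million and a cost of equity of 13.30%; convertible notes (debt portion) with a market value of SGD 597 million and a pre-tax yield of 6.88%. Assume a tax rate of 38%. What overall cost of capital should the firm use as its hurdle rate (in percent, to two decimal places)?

10.30%

Total capital V = 1199 + 597 = 1796.
Equity: weight = 1199/1796 = 0.6676; cost = 13.3%.
Convertible notes (debt portion): weight = 597/1796 = 0.3324; after-tax cost = 6.88% × (1 − 38%) = 4.2656%.
WACC = 0.6676 × 13.3000% + 0.3324 × 4.2656% = 10.2969%.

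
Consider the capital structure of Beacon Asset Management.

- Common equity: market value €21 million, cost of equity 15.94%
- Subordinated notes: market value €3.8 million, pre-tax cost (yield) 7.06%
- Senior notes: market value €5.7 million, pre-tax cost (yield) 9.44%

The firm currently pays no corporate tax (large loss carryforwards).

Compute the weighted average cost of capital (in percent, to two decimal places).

Total capital V = 21 + 3.8 + 5.7 = 30.5.
Equity: weight = 21/30.5 = 0.6885; cost = 15.94%.
Subordinated notes: weight = 3.8/30.5 = 0.1246; after-tax cost = 7.06% × (1 − 0%) = 7.0600%.
Senior notes: weight = 5.7/30.5 = 0.1869; after-tax cost = 9.44% × (1 − 0%) = 9.4400%.
WACC = 0.6885 × 15.9400% + 0.1246 × 7.0600% + 0.1869 × 9.4400% = 13.6189%.

13.62%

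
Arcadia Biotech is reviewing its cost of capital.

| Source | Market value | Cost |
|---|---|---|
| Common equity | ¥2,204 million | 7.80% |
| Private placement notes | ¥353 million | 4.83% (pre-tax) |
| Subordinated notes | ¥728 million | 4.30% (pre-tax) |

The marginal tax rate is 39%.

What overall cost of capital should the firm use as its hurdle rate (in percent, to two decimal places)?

6.13%

Total capital V = 2204 + 353 + 728 = 3285.
Equity: weight = 2204/3285 = 0.6709; cost = 7.8%.
Private placement notes: weight = 353/3285 = 0.1075; after-tax cost = 4.83% × (1 − 39%) = 2.9463%.
Subordinated notes: weight = 728/3285 = 0.2216; after-tax cost = 4.3% × (1 − 39%) = 2.6230%.
WACC = 0.6709 × 7.8000% + 0.1075 × 2.9463% + 0.2216 × 2.6230% = 6.1311%.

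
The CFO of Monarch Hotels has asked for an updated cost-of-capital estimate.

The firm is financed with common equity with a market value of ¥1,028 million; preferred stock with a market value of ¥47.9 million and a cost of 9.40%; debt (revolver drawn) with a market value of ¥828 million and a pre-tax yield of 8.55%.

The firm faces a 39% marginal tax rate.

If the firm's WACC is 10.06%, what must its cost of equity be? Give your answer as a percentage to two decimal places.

Total capital V = 1028 + 47.9 + 828 = 1903.9.
Equity weight = 1028/1903.9 = 0.5399.
Preferred weight = 47.9/1903.9 = 0.0252.
Revolver drawn weight = 828/1903.9 = 0.4349.
Debt contribution = 0.4349 × 8.55% × (1 − 39%) = 2.2682%.
Preferred contribution = 0.0252 × 9.4% = 0.2365%.
Required equity contribution = 10.06% − 2.5047% = 7.5553%.
Re = 7.5553% / 0.5399 = 13.9927%.

13.99%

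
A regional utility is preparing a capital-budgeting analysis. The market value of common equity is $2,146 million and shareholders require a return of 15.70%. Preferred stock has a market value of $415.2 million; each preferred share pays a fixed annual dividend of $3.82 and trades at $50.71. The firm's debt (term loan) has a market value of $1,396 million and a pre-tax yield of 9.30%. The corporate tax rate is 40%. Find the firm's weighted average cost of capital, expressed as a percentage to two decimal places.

Cost of preferred: Rp = 3.82 / 50.71 = 7.5330%.
Total capital V = 2146 + 415.2 + 1396 = 3957.2.
Equity: weight = 2146/3957.2 = 0.5423; cost = 15.7%.
Preferred: weight = 415.2/3957.2 = 0.1049; cost = 7.533%.
Term loan: weight = 1396/3957.2 = 0.3528; after-tax cost = 9.3% × (1 − 40%) = 5.5800%.
WACC = 0.5423 × 15.7000% + 0.1049 × 7.5330% + 0.3528 × 5.5800% = 11.2730%.

11.27%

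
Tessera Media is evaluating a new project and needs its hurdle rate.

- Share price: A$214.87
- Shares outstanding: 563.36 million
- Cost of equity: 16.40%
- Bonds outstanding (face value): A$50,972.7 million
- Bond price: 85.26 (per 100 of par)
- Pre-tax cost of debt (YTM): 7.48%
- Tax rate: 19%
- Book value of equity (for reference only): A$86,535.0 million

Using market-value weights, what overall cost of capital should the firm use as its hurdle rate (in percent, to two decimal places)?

Market value of equity E = 214.87 × 563.36m = 121049.1632m. Market value of debt D = 50972.7m × 85.26/100 = 43459.32402m.
Total capital V = 121049.1632 + 43459.32402 = 164508.48722.
Equity: weight = 121049.1632/164508.48722 = 0.7358; cost = 16.4%.
Bonds outstanding: weight = 43459.32402/164508.48722 = 0.2642; after-tax cost = 7.48% × (1 − 19%) = 6.0588%.
WACC = 0.7358 × 16.4000% + 0.2642 × 6.0588% = 13.6681%.

13.67%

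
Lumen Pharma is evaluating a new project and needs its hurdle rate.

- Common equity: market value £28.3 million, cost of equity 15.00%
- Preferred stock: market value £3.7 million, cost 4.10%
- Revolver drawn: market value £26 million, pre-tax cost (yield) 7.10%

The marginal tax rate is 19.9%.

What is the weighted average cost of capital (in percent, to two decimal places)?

10.13%

Total capital V = 28.3 + 3.7 + 26 = 58.
Equity: weight = 28.3/58 = 0.4879; cost = 15%.
Preferred: weight = 3.7/58 = 0.0638; cost = 4.1%.
Revolver drawn: weight = 26/58 = 0.4483; after-tax cost = 7.1% × (1 − 19.9%) = 5.6871%.
WACC = 0.4879 × 15.0000% + 0.0638 × 4.1000% + 0.4483 × 5.6871% = 10.1299%.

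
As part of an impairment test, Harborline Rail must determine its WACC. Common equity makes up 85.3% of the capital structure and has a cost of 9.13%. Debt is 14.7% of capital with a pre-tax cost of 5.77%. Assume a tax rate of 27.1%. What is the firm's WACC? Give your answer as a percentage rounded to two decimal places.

After-tax cost of debt = 5.77% × (1 − 27.1%) = 4.2063%.
WACC = 0.853 × 9.1300% + 0.147 × 4.2063% = 8.4062%.

8.41%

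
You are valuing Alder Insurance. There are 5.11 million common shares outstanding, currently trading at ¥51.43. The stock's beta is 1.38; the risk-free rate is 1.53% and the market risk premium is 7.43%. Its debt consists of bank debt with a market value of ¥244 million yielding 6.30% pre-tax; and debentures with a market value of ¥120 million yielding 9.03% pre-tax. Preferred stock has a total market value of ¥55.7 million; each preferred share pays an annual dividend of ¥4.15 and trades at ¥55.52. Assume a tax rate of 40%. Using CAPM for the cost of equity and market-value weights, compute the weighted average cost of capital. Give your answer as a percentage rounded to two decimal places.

7.45%

Cost of equity via CAPM: Re = 1.53% + 1.38 × 7.43% = 11.7834%.
Cost of preferred: Rp = 4.15 / 55.52 = 7.4748%.
Market value of equity E = 51.43 × 5.11m = 262.8073m.
Total capital V = 262.8073 + 55.7 + 244 + 120 = 682.5073.
Equity: weight = 262.8073/682.5073 = 0.3851; cost = 11.7834%.
Preferred: weight = 55.7/682.5073 = 0.0816; cost = 7.4748%.
Bank debt: weight = 244/682.5073 = 0.3575; after-tax cost = 6.3% × (1 − 40%) = 3.7800%.
Debentures: weight = 120/682.5073 = 0.1758; after-tax cost = 9.03% × (1 − 40%) = 5.4180%.
WACC = 0.3851 × 11.7834% + 0.0816 × 7.4748% + 0.3575 × 3.7800% + 0.1758 × 5.4180% = 7.4513%.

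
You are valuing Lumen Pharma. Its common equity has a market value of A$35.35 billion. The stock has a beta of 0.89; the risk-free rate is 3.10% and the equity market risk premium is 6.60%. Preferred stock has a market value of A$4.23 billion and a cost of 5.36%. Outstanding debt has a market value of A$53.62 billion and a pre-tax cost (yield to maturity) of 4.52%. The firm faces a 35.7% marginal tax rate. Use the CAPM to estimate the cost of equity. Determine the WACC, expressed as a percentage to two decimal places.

Cost of equity via CAPM: Re = 3.1% + 0.89 × 6.6% = 8.9740%.
Total capital V = 35.35 + 4.23 + 53.62 = 93.2.
Equity: weight = 35.35/93.2 = 0.3793; cost = 8.974%.
Preferred: weight = 4.23/93.2 = 0.0454; cost = 5.36%.
Debt: weight = 53.62/93.2 = 0.5753; after-tax cost = 4.52% × (1 − 35.7%) = 2.9064%.
WACC = 0.3793 × 8.9740% + 0.0454 × 5.3600% + 0.5753 × 2.9064% = 5.3191%.

5.32%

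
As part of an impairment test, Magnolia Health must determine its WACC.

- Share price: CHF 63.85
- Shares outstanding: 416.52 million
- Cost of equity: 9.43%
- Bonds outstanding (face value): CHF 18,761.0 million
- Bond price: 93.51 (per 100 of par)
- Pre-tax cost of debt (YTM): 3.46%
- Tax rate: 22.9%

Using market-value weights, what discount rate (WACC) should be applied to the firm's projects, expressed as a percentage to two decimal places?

6.74%

Market value of equity E = 63.85 × 416.52m = 26594.802m. Market value of debt D = 18761m × 93.51/100 = 17543.4111m.
Total capital V = 26594.802 + 17543.4111 = 44138.2131.
Equity: weight = 26594.802/44138.2131 = 0.6025; cost = 9.43%.
Bonds outstanding: weight = 17543.4111/44138.2131 = 0.3975; after-tax cost = 3.46% × (1 − 22.9%) = 2.6677%.
WACC = 0.6025 × 9.4300% + 0.3975 × 2.6677% = 6.7422%.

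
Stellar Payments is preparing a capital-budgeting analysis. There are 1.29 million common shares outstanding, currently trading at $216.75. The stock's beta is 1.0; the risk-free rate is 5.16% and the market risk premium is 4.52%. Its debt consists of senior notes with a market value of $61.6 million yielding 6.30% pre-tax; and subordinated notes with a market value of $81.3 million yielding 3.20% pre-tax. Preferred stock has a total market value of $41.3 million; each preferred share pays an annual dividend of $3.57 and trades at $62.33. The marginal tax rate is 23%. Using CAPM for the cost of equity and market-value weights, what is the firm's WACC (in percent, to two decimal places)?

Cost of equity via CAPM: Re = 5.16% + 1.0 × 4.52% = 9.6800%.
Cost of preferred: Rp = 3.57 / 62.33 = 5.7276%.
Market value of equity E = 216.75 × 1.29m = 279.6075m.
Total capital V = 279.6075 + 41.3 + 61.6 + 81.3 = 463.8075.
Equity: weight = 279.6075/463.8075 = 0.6029; cost = 9.68%.
Preferred: weight = 41.3/463.8075 = 0.0890; cost = 5.7276%.
Senior notes: weight = 61.6/463.8075 = 0.1328; after-tax cost = 6.3% × (1 − 23%) = 4.8510%.
Subordinated notes: weight = 81.3/463.8075 = 0.1753; after-tax cost = 3.2% × (1 − 23%) = 2.4640%.
WACC = 0.6029 × 9.6800% + 0.0890 × 5.7276% + 0.1328 × 4.8510% + 0.1753 × 2.4640% = 7.4218%.

7.42%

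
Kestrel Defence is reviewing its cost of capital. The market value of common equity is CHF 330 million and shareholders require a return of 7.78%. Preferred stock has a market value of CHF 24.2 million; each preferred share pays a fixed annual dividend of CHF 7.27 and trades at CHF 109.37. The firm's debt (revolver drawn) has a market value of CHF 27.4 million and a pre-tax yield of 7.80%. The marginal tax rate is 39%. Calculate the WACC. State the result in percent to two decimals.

Cost of preferred: Rp = 7.27 / 109.37 = 6.6472%.
Total capital V = 330 + 24.2 + 27.4 = 381.6.
Equity: weight = 330/381.6 = 0.8648; cost = 7.78%.
Preferred: weight = 24.2/381.6 = 0.0634; cost = 6.6472%.
Revolver drawn: weight = 27.4/381.6 = 0.0718; after-tax cost = 7.8% × (1 − 39%) = 4.7580%.
WACC = 0.8648 × 7.7800% + 0.0634 × 6.6472% + 0.0718 × 4.7580% = 7.4912%.

7.49%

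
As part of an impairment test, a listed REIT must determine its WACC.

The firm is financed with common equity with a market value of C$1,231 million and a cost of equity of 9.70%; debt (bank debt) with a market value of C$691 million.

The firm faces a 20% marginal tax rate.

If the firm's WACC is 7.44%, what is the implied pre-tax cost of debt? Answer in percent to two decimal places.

Total capital V = 1231 + 691 = 1922.
Equity weight = 1231/1922 = 0.6405.
Bank debt weight = 691/1922 = 0.3595.
Equity contribution = 0.6405 × 9.7% = 6.2126%.
Remaining for debt = 7.44% − 6.2126% = 1.2274%.
Rd × (1 − 20%) × 0.3595 = 1.2274%  ⇒  Rd = 4.2673%.

4.27%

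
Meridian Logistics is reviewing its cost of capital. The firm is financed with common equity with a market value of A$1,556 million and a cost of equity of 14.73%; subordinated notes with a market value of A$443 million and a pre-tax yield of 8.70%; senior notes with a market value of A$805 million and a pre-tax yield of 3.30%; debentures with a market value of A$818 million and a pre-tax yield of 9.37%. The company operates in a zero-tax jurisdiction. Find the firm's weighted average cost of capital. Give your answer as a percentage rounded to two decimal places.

10.24%

Total capital V = 1556 + 443 + 805 + 818 = 3622.
Equity: weight = 1556/3622 = 0.4296; cost = 14.73%.
Subordinated notes: weight = 443/3622 = 0.1223; after-tax cost = 8.7% × (1 − 0%) = 8.7000%.
Senior notes: weight = 805/3622 = 0.2223; after-tax cost = 3.3% × (1 − 0%) = 3.3000%.
Debentures: weight = 818/3622 = 0.2258; after-tax cost = 9.37% × (1 − 0%) = 9.3700%.
WACC = 0.4296 × 14.7300% + 0.1223 × 8.7000% + 0.2223 × 3.3000% + 0.2258 × 9.3700% = 10.2416%.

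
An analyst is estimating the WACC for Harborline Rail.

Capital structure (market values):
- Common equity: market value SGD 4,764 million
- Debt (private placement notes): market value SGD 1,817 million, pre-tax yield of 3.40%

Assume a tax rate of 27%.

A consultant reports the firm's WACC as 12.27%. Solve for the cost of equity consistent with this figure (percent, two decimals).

16.00%

Total capital V = 4764 + 1817 = 6581.
Equity weight = 4764/6581 = 0.7239.
Private placement notes weight = 1817/6581 = 0.2761.
Debt contribution = 0.2761 × 3.4% × (1 − 27%) = 0.6853%.
Required equity contribution = 12.27% − 0.6853% = 11.5847%.
Re = 11.5847% / 0.7239 = 16.0032%.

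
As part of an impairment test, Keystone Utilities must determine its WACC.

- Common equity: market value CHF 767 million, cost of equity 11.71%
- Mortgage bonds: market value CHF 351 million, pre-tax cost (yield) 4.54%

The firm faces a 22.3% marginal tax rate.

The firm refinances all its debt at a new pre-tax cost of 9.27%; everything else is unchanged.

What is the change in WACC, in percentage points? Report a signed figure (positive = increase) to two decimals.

Current WACC:
Total capital V = 767 + 351 = 1118.
Equity: weight = 767/1118 = 0.6860; cost = 11.71%.
Mortgage bonds: weight = 351/1118 = 0.3140; after-tax cost = 4.54% × (1 − 22.3%) = 3.5276%.
WACC = 0.6860 × 11.7100% + 0.3140 × 3.5276% = 9.1411%.
After the change:
Total capital V = 767 + 351 = 1118.
Equity: weight = 767/1118 = 0.6860; cost = 11.71%.
Mortgage bonds: weight = 351/1118 = 0.3140; after-tax cost = 9.27% × (1 − 22.3%) = 7.2028%.
WACC = 0.6860 × 11.7100% + 0.3140 × 7.2028% = 10.2949%.
Change in WACC = 10.2949% − 9.1411% = 1.1538 pp.

+1.15 pp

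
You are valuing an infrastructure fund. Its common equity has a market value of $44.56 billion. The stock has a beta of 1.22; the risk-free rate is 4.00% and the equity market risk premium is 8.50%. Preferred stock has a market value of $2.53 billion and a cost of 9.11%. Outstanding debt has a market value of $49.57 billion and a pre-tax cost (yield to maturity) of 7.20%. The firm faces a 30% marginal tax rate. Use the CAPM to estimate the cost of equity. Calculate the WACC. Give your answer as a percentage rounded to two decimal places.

9.45%

Cost of equity via CAPM: Re = 4.0% + 1.22 × 8.5% = 14.3700%.
Total capital V = 44.56 + 2.53 + 49.57 = 96.66.
Equity: weight = 44.56/96.66 = 0.4610; cost = 14.37%.
Preferred: weight = 2.53/96.66 = 0.0262; cost = 9.11%.
Debt: weight = 49.57/96.66 = 0.5128; after-tax cost = 7.2% × (1 − 30%) = 5.0400%.
WACC = 0.4610 × 14.3700% + 0.0262 × 9.1100% + 0.5128 × 5.0400% = 9.4476%.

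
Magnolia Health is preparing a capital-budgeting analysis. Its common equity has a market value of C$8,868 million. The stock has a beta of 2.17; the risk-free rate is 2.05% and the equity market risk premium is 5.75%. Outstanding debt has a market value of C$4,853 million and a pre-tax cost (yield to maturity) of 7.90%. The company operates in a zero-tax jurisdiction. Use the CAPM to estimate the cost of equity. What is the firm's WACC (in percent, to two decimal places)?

12.18%

Cost of equity via CAPM: Re = 2.05% + 2.17 × 5.75% = 14.5275%.
Total capital V = 8868 + 4853 = 13721.
Equity: weight = 8868/13721 = 0.6463; cost = 14.5275%.
Debt: weight = 4853/13721 = 0.3537; after-tax cost = 7.9% × (1 − 0%) = 7.9000%.
WACC = 0.6463 × 14.5275% + 0.3537 × 7.9000% = 12.1834%.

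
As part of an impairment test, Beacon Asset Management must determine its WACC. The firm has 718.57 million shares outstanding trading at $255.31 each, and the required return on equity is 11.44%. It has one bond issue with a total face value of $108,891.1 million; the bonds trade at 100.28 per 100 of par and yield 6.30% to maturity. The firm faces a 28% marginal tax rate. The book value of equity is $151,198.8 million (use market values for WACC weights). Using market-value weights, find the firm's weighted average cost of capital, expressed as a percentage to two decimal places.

Market value of equity E = 255.31 × 718.57m = 183458.1067m. Market value of debt D = 108891.1m × 100.28/100 = 109195.99508m.
Total capital V = 183458.1067 + 109195.99508 = 292654.10178.
Equity: weight = 183458.1067/292654.10178 = 0.6269; cost = 11.44%.
Bonds outstanding: weight = 109195.99508/292654.10178 = 0.3731; after-tax cost = 6.3% × (1 − 28%) = 4.5360%.
WACC = 0.6269 × 11.4400% + 0.3731 × 4.5360% = 8.8640%.

8.86%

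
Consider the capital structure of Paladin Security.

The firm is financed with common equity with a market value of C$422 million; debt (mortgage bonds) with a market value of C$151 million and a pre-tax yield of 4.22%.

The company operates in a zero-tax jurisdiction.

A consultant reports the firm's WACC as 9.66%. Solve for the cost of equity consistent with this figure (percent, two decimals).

Total capital V = 422 + 151 = 573.
Equity weight = 422/573 = 0.7365.
Mortgage bonds weight = 151/573 = 0.2635.
Debt contribution = 0.2635 × 4.22% × (1 − 0%) = 1.1121%.
Required equity contribution = 9.66% − 1.1121% = 8.5479%.
Re = 8.5479% / 0.7365 = 11.6065%.

11.61%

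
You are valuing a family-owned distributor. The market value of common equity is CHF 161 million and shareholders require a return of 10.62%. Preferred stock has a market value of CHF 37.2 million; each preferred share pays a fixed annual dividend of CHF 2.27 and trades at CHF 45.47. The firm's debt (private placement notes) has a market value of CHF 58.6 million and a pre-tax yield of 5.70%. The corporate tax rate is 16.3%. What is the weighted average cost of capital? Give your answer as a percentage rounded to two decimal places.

Cost of preferred: Rp = 2.27 / 45.47 = 4.9923%.
Total capital V = 161 + 37.2 + 58.6 = 256.8.
Equity: weight = 161/256.8 = 0.6269; cost = 10.62%.
Preferred: weight = 37.2/256.8 = 0.1449; cost = 4.9923%.
Private placement notes: weight = 58.6/256.8 = 0.2282; after-tax cost = 5.7% × (1 − 16.3%) = 4.7709%.
WACC = 0.6269 × 10.6200% + 0.1449 × 4.9923% + 0.2282 × 4.7709% = 8.4700%.

8.47%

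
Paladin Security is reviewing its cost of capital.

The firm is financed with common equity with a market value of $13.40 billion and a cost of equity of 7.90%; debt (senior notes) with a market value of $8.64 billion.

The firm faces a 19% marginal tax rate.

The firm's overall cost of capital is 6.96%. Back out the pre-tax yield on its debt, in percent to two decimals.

6.79%

Total capital V = 13.4 + 8.64 = 22.04.
Equity weight = 13.4/22.04 = 0.6080.
Senior notes weight = 8.64/22.04 = 0.3920.
Equity contribution = 0.6080 × 7.9% = 4.8031%.
Remaining for debt = 6.96% − 4.8031% = 2.1569%.
Rd × (1 − 19%) × 0.3920 = 2.1569%  ⇒  Rd = 6.7928%.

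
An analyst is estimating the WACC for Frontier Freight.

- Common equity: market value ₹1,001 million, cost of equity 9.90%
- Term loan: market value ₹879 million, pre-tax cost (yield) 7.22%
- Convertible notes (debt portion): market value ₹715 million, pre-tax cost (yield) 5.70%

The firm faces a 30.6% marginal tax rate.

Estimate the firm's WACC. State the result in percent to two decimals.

6.61%

Total capital V = 1001 + 879 + 715 = 2595.
Equity: weight = 1001/2595 = 0.3857; cost = 9.9%.
Term loan: weight = 879/2595 = 0.3387; after-tax cost = 7.22% × (1 − 30.6%) = 5.0107%.
Convertible notes (debt portion): weight = 715/2595 = 0.2755; after-tax cost = 5.7% × (1 − 30.6%) = 3.9558%.
WACC = 0.3857 × 9.9000% + 0.3387 × 5.0107% + 0.2755 × 3.9558% = 6.6060%.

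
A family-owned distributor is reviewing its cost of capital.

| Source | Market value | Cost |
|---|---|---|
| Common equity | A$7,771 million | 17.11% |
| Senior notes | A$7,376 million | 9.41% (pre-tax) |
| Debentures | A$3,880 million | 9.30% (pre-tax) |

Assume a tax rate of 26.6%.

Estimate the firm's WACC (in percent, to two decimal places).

Total capital V = 7771 + 7376 + 3880 = 19027.
Equity: weight = 7771/19027 = 0.4084; cost = 17.11%.
Senior notes: weight = 7376/19027 = 0.3877; after-tax cost = 9.41% × (1 − 26.6%) = 6.9069%.
Debentures: weight = 3880/19027 = 0.2039; after-tax cost = 9.3% × (1 − 26.6%) = 6.8262%.
WACC = 0.4084 × 17.1100% + 0.3877 × 6.9069% + 0.2039 × 6.8262% = 11.0576%.

11.06%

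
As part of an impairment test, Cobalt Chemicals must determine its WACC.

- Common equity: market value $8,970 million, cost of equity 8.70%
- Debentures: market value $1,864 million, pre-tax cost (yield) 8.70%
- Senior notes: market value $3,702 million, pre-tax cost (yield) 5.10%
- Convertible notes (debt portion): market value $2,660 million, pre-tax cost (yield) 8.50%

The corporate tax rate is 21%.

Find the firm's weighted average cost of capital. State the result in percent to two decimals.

7.19%

Total capital V = 8970 + 1864 + 3702 + 2660 = 17196.
Equity: weight = 8970/17196 = 0.5216; cost = 8.7%.
Debentures: weight = 1864/17196 = 0.1084; after-tax cost = 8.7% × (1 − 21%) = 6.8730%.
Senior notes: weight = 3702/17196 = 0.2153; after-tax cost = 5.1% × (1 − 21%) = 4.0290%.
Convertible notes (debt portion): weight = 2660/17196 = 0.1547; after-tax cost = 8.5% × (1 − 21%) = 6.7150%.
WACC = 0.5216 × 8.7000% + 0.1084 × 6.8730% + 0.2153 × 4.0290% + 0.1547 × 6.7150% = 7.1893%.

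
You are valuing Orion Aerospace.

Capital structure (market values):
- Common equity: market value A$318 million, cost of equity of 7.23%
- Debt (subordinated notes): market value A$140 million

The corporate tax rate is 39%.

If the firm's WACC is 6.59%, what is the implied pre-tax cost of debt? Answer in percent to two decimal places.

Total capital V = 318 + 140 = 458.
Equity weight = 318/458 = 0.6943.
Subordinated notes weight = 140/458 = 0.3057.
Equity contribution = 0.6943 × 7.23% = 5.0200%.
Remaining for debt = 6.59% − 5.0200% = 1.5700%.
Rd × (1 − 39%) × 0.3057 = 1.5700%  ⇒  Rd = 8.4201%.

8.42%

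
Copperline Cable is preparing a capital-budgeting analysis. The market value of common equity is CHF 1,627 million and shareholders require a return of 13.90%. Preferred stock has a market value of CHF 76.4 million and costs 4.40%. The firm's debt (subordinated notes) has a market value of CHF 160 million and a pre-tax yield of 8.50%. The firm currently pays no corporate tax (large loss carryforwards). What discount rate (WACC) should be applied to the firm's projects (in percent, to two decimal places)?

Total capital V = 1627 + 76.4 + 160 = 1863.4.
Equity: weight = 1627/1863.4 = 0.8731; cost = 13.9%.
Preferred: weight = 76.4/1863.4 = 0.0410; cost = 4.4%.
Subordinated notes: weight = 160/1863.4 = 0.0859; after-tax cost = 8.5% × (1 − 0%) = 8.5000%.
WACC = 0.8731 × 13.9000% + 0.0410 × 4.4000% + 0.0859 × 8.5000% = 13.0468%.

13.05%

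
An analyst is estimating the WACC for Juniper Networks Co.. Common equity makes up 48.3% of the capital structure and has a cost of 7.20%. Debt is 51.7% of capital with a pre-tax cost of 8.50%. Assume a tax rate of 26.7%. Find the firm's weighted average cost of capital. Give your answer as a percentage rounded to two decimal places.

After-tax cost of debt = 8.5% × (1 − 26.7%) = 6.2305%.
WACC = 0.483 × 7.2000% + 0.517 × 6.2305% = 6.6988%.

6.70%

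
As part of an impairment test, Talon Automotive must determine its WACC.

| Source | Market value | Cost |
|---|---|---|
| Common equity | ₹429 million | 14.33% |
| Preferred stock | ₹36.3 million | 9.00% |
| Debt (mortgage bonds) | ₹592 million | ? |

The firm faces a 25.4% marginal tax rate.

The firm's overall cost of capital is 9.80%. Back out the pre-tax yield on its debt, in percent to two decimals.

8.80%

Total capital V = 429 + 36.3 + 592 = 1057.3.
Equity weight = 429/1057.3 = 0.4058.
Preferred weight = 36.3/1057.3 = 0.0343.
Mortgage bonds weight = 592/1057.3 = 0.5599.
Equity contribution = 0.4058 × 14.33% = 5.8144%.
Preferred contribution = 0.0343 × 9% = 0.3090%.
Remaining for debt = 9.8% − 6.1234% = 3.6766%.
Rd × (1 − 25.4%) × 0.5599 = 3.6766%  ⇒  Rd = 8.8021%.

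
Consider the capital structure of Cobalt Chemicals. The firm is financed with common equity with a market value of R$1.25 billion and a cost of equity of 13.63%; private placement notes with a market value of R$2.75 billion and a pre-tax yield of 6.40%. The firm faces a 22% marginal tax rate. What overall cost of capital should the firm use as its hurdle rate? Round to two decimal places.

7.69%

Total capital V = 1.25 + 2.75 = 4.
Equity: weight = 1.25/4 = 0.3125; cost = 13.63%.
Private placement notes: weight = 2.75/4 = 0.6875; after-tax cost = 6.4% × (1 − 22%) = 4.9920%.
WACC = 0.3125 × 13.6300% + 0.6875 × 4.9920% = 7.6914%.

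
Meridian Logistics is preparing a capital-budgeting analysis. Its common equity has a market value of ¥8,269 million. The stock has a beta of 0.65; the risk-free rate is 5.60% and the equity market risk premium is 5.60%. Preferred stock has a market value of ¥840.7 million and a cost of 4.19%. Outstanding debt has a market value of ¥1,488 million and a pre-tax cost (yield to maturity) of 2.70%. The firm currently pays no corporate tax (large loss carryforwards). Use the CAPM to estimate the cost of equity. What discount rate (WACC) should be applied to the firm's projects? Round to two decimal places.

Cost of equity via CAPM: Re = 5.6% + 0.65 × 5.6% = 9.2400%.
Total capital V = 8269 + 840.7 + 1488 = 10597.7.
Equity: weight = 8269/10597.7 = 0.7803; cost = 9.24%.
Preferred: weight = 840.7/10597.7 = 0.0793; cost = 4.19%.
Debt: weight = 1488/10597.7 = 0.1404; after-tax cost = 2.7% × (1 − 0%) = 2.7000%.
WACC = 0.7803 × 9.2400% + 0.0793 × 4.1900% + 0.1404 × 2.7000% = 7.9211%.

7.92%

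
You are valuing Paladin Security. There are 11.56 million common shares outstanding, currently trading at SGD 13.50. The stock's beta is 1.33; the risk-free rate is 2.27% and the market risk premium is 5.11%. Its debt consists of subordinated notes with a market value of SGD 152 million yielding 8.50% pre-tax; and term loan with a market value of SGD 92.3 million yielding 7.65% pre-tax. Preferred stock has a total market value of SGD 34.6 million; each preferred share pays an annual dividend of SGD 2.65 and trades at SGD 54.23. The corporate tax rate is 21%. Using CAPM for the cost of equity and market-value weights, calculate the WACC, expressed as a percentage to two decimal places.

7.27%

Cost of equity via CAPM: Re = 2.27% + 1.33 × 5.11% = 9.0663%.
Cost of preferred: Rp = 2.65 / 54.23 = 4.8866%.
Market value of equity E = 13.5 × 11.56m = 156.06m.
Total capital V = 156.06 + 34.6 + 152 + 92.3 = 434.96.
Equity: weight = 156.06/434.96 = 0.3588; cost = 9.0663%.
Preferred: weight = 34.6/434.96 = 0.0795; cost = 4.8866%.
Subordinated notes: weight = 152/434.96 = 0.3495; after-tax cost = 8.5% × (1 − 21%) = 6.7150%.
Term loan: weight = 92.3/434.96 = 0.2122; after-tax cost = 7.65% × (1 − 21%) = 6.0435%.
WACC = 0.3588 × 9.0663% + 0.0795 × 4.8866% + 0.3495 × 6.7150% + 0.2122 × 6.0435% = 7.2707%.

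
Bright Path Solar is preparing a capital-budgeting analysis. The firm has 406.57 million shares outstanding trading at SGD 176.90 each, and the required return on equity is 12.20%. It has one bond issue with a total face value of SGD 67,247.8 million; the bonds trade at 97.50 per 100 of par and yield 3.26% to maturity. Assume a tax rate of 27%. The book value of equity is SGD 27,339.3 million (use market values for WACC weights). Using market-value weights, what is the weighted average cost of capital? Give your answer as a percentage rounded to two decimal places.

7.52%

Market value of equity E = 176.9 × 406.57m = 71922.233m. Market value of debt D = 67247.8m × 97.5/100 = 65566.605m.
Total capital V = 71922.233 + 65566.605 = 137488.838.
Equity: weight = 71922.233/137488.838 = 0.5231; cost = 12.2%.
Bonds outstanding: weight = 65566.605/137488.838 = 0.4769; after-tax cost = 3.26% × (1 − 27%) = 2.3798%.
WACC = 0.5231 × 12.2000% + 0.4769 × 2.3798% = 7.5169%.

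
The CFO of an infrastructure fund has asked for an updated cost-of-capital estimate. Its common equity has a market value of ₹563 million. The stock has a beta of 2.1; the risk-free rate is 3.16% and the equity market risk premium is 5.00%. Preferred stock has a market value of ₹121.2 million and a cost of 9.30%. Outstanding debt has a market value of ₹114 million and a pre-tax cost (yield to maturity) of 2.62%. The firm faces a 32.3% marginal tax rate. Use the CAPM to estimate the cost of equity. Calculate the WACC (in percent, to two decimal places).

Cost of equity via CAPM: Re = 3.16% + 2.1 × 5.0% = 13.6600%.
Total capital V = 563 + 121.2 + 114 = 798.2.
Equity: weight = 563/798.2 = 0.7053; cost = 13.66%.
Preferred: weight = 121.2/798.2 = 0.1518; cost = 9.3%.
Debt: weight = 114/798.2 = 0.1428; after-tax cost = 2.62% × (1 − 32.3%) = 1.7737%.
WACC = 0.7053 × 13.6600% + 0.1518 × 9.3000% + 0.1428 × 1.7737% = 11.3004%.

11.30%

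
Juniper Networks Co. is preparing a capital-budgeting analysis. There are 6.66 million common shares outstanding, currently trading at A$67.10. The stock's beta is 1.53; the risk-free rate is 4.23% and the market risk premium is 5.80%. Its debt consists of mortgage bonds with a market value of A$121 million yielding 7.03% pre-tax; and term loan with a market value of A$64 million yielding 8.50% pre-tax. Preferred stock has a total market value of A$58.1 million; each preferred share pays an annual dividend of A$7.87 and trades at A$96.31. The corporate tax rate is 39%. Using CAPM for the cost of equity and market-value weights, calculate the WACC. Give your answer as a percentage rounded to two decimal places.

Cost of equity via CAPM: Re = 4.23% + 1.53 × 5.8% = 13.1040%.
Cost of preferred: Rp = 7.87 / 96.31 = 8.1715%.
Market value of equity E = 67.1 × 6.66m = 446.886m.
Total capital V = 446.886 + 58.1 + 121 + 64 = 689.986.
Equity: weight = 446.886/689.986 = 0.6477; cost = 13.104%.
Preferred: weight = 58.1/689.986 = 0.0842; cost = 8.1715%.
Mortgage bonds: weight = 121/689.986 = 0.1754; after-tax cost = 7.03% × (1 − 39%) = 4.2883%.
Term loan: weight = 64/689.986 = 0.0928; after-tax cost = 8.5% × (1 − 39%) = 5.1850%.
WACC = 0.6477 × 13.1040% + 0.0842 × 8.1715% + 0.1754 × 4.2883% + 0.0928 × 5.1850% = 10.4082%.

10.41%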